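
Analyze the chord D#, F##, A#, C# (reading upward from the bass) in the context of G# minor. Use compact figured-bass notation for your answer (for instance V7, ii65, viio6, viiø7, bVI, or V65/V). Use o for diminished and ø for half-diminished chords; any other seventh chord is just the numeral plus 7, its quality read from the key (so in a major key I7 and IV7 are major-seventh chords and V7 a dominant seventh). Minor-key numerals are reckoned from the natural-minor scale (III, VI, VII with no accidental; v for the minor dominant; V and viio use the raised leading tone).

V7

The pitches D#-F##-A#-C# form a dominant seventh chord rooted on D#.
In G# minor, D# is the dominant; the diatonic dominant seventh chord there is V7.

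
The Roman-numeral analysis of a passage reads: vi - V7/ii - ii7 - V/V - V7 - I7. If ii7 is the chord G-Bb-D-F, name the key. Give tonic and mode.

The anchor chord is a minor seventh chord on G, labeled ii7.
ii7 on G implies G is the supertonic; that puts the tonic at F, and the lowercase numeral fits major mode.

F major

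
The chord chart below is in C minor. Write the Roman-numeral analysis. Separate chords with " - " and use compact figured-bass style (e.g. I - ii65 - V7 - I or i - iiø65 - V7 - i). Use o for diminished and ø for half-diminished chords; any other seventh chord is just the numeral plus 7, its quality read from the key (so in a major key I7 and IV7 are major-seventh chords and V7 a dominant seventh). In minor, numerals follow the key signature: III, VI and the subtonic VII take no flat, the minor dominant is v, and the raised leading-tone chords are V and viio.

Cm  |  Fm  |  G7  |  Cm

i - iv - V7 - i

Cm has root C, degree 1 in C minor, so i.
Fm: root F is the subdominant; minor triad there is iv.
G7 has root G, degree 5 in C minor, so V7.
Cm: root C is the tonic; minor triad there is i.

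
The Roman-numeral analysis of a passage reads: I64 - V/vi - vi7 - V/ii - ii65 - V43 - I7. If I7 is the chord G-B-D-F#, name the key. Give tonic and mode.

The chord Gmaj7 is a major seventh chord rooted on G; its label is I7.
If G is scale degree 1 and the mode makes that degree carry a major seventh chord, the tonic is G and the mode is major.

G major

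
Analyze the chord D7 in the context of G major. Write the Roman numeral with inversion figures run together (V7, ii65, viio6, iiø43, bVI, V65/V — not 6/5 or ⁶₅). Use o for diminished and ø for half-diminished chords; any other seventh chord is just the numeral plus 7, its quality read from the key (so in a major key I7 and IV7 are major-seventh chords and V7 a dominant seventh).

V7

The pitches D-F#-A-C form a dominant seventh chord rooted on D.
D is scale degree 5 in G major, and a dominant seventh chord on that degree is written V7.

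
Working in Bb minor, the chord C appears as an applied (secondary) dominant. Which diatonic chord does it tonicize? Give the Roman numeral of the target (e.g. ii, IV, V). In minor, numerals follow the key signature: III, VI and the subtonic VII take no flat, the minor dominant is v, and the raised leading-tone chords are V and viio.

The chord is a major triad on C.
A dominant resolves down a perfect fifth: C → F. In Bb minor, F is scale degree 5, i.e. V.

V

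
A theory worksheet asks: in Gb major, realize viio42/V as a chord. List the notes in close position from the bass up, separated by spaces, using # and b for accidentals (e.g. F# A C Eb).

viio42/V is a secondary leading-tone chord. The target V is Db in Gb major; the applied chord is rooted a semitone below, on C.
Building a fully diminished seventh chord on C gives C-Eb-Gb-Bbb.
The figured bass 42 indicates third inversion, placing the seventh (Bbb) in the bass: Bbb-C-Eb-Gb.

Bbb C Eb Gb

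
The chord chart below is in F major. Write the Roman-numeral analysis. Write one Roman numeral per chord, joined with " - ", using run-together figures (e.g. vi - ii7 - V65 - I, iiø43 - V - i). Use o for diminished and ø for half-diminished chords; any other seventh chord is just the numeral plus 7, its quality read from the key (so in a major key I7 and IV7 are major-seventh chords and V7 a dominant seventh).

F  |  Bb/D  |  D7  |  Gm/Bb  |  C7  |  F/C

I - IV6 - V7/ii - ii6 - V7 - I64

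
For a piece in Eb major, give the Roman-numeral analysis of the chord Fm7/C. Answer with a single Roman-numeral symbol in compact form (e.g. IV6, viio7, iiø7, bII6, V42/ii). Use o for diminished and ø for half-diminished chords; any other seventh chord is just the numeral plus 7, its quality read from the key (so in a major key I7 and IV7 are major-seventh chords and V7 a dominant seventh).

ii43

Stacked in thirds the chord is F-Ab-C-Eb: a minor seventh chord on F.
In Eb major, F is the supertonic; the diatonic minor seventh chord there is ii7.
With C in the bass the chord is in second inversion, so the figured bass is 43.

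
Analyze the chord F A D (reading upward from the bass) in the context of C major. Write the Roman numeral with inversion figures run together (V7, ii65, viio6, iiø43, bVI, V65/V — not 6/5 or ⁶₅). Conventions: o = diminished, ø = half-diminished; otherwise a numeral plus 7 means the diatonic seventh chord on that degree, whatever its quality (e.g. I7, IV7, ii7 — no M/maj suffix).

The pitches D-F-A form a minor triad rooted on D.
In C major, D is the supertonic; the diatonic minor triad there is ii.
With F in the bass the chord is in first inversion, so the figured bass is 6.

ii6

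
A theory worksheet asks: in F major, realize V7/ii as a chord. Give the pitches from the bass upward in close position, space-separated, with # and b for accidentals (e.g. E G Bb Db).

The slash means an applied dominant: we want the dominant of ii. In F major, ii is G minor, and its dominant is built on D.
Building a dominant seventh chord on D gives D-F#-A-C.

D F# A C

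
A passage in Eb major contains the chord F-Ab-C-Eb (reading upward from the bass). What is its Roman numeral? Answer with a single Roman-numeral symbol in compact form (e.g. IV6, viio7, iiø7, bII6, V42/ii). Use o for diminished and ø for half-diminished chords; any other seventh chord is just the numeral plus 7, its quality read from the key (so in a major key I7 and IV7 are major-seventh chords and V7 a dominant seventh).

Stacked in thirds the chord is F-Ab-C-Eb: a minor seventh chord on F.
In Eb major, F is the supertonic; the diatonic minor seventh chord there is ii7.

ii7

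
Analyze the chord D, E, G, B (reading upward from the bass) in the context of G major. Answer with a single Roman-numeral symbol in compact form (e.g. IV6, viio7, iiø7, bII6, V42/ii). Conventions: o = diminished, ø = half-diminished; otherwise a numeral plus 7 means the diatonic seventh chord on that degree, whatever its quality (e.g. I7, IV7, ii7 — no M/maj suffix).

vi42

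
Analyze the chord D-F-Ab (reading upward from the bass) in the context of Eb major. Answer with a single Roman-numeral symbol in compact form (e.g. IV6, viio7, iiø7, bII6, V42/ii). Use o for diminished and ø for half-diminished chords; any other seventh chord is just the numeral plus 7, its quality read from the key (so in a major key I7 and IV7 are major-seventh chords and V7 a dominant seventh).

viio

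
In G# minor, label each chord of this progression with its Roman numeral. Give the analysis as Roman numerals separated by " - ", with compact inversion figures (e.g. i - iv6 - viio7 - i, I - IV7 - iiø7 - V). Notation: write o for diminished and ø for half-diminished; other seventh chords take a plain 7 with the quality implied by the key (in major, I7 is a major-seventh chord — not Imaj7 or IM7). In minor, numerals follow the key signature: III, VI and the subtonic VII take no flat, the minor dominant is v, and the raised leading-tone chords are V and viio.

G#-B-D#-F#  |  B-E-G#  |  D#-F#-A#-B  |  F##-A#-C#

G#-B-D#-F# has root G#, degree 1 in G# minor, so i7.
B-E-G# has root E, degree 6 in G# minor, so VI64.
D#-F#-A#-B: major seventh chord on B = scale degree 3 → III65.
F##-A#-C# has root F##, degree 7 in G# minor, so viio.

i7 - VI64 - III65 - viio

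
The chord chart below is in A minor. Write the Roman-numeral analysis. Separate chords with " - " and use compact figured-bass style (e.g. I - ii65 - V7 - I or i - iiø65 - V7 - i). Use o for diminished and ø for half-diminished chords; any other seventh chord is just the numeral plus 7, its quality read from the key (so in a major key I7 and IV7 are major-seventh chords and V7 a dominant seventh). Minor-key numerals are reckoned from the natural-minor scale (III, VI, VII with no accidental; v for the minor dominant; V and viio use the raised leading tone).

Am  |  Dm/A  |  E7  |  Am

i - iv64 - V7 - i

Am: root A is the tonic; minor triad there is i.
Dm/A: minor triad on D = scale degree 4 → iv64.
E7 has root E, degree 5 in A minor, so V7.
Am: minor triad on A = scale degree 1 → i.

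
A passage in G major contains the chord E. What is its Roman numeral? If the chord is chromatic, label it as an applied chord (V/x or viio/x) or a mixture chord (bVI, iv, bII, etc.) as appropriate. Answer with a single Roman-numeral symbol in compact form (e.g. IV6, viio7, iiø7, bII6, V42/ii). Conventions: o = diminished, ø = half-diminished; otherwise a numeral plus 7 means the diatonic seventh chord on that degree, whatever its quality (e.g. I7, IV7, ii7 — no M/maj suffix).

The pitches E-G#-B form a major triad rooted on E.
E is not a diatonic chord root with this quality in G major, but it lies a perfect fifth above A (ii), so the chord functions as an applied dominant of ii.

V/ii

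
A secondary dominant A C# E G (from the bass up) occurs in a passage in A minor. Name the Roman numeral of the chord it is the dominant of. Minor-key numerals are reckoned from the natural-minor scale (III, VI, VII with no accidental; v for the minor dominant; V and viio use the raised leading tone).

The chord is a dominant seventh chord on A.
A dominant resolves down a perfect fifth: A → D. In A minor, D is scale degree 4, i.e. iv.

iv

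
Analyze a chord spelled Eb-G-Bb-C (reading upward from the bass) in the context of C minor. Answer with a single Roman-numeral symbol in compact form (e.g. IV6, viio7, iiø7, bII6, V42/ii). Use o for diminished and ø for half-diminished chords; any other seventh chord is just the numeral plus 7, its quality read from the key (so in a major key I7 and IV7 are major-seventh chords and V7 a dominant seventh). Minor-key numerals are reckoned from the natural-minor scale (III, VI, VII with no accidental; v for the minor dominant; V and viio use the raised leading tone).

Stacked in thirds the chord is C-Eb-G-Bb: a minor seventh chord on C.
C is scale degree 1 in C minor, and a minor seventh chord on that degree is written i7.
With Eb in the bass the chord is in first inversion, so the figured bass is 65.

i65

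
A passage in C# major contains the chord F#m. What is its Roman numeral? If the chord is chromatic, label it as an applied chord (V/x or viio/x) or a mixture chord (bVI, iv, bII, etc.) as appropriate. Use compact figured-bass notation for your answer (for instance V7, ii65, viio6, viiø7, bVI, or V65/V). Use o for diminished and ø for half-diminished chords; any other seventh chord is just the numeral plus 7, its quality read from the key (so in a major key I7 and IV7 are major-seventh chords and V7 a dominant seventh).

iv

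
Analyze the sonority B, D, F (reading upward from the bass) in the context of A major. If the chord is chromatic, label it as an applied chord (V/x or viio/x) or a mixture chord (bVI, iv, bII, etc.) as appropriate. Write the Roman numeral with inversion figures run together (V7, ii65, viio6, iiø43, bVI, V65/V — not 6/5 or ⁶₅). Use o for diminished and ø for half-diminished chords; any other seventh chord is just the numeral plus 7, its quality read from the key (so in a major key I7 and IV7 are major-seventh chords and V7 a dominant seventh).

iio

Stacked in thirds the chord is B-D-F: a diminished triad on B.
B is the second degree of A major. This is the diminished supertonic triad, borrowed from the parallel minor.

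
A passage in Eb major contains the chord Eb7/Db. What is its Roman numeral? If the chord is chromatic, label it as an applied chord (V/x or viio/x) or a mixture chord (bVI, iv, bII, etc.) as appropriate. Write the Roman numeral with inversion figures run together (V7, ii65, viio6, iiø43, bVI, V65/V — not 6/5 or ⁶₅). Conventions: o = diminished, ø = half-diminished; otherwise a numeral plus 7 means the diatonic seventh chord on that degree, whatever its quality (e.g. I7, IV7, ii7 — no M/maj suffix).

The pitches Eb-G-Bb-Db form a dominant seventh chord rooted on Eb.
Eb is not a diatonic chord root with this quality in Eb major, but it lies a perfect fifth above Ab (IV), so the chord functions as an applied dominant of IV.
With Db in the bass the chord is in third inversion, so the figured bass is 42.

V42/IV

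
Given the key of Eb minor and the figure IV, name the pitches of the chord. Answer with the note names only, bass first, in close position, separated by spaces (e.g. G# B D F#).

Scale degree 4 in Eb minor is Ab; here the chord built on it is altered to a major triad. IV is the major subdominant, borrowed from the parallel major.
So the chord is Ab-C-Eb.

Ab C Eb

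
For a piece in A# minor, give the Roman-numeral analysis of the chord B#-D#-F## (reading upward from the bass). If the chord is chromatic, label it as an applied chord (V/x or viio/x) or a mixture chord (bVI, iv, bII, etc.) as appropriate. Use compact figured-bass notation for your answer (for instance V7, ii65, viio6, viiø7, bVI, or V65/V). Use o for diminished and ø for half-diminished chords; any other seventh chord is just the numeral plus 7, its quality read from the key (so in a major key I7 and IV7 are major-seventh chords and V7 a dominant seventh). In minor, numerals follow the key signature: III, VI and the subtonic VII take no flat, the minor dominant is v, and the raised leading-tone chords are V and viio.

ii

The pitches B#-D#-F## form a minor triad rooted on B#.
B# is the second degree of A# minor. This is the minor supertonic, borrowed from the parallel major (the Dorian ii).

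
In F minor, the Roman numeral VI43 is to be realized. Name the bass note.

VI in F minor has root Db; the chord is Db-F-Ab-C.
The figure 43 means second inversion — the fifth is in the bass.

Ab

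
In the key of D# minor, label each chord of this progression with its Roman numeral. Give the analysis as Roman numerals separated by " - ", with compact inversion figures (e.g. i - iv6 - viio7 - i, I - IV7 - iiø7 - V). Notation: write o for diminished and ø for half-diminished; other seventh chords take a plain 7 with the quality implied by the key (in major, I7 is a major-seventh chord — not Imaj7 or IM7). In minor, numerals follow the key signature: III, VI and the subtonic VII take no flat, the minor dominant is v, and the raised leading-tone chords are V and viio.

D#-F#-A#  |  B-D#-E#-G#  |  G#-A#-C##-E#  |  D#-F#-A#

i - iiø43 - V42 - i

D#-F#-A#: root D# is the tonic; minor triad there is i.
B-D#-E#-G#: half-diminished seventh chord on E# = scale degree 2 → iiø43.
G#-A#-C##-E# has root A#, degree 5 in D# minor, so V42.
D#-F#-A#: minor triad on D# = scale degree 1 → i.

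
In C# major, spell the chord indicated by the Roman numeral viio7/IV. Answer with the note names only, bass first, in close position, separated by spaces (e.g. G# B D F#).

E# G# B D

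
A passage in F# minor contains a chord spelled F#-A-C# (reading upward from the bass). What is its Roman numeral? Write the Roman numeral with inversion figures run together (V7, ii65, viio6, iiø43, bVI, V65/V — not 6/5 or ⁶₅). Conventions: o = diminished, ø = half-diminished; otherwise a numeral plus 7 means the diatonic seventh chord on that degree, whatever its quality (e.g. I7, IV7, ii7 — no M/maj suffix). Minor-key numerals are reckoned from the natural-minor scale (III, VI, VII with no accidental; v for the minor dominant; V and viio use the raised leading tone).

The pitches F#-A-C# form a minor triad rooted on F#.
F# is scale degree 1 in F# minor, and a minor triad on that degree is written i.

i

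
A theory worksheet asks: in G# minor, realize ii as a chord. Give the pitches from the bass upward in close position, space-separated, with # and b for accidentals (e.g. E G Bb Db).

ii is the minor supertonic, borrowed from the parallel major (the Dorian ii). In G# minor that root is A#.
So the chord is A#-C#-E#.

A# C# E#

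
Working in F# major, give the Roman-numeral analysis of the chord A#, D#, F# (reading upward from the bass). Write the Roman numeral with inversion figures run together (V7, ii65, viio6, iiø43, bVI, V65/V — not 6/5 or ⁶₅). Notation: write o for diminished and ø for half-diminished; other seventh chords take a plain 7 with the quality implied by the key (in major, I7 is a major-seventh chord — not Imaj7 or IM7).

vi64

Stacked in thirds the chord is D#-F#-A#: a minor triad on D#.
In F# major, D# is the submediant; the diatonic minor triad there is vi.
With A# in the bass the chord is in second inversion, so the figured bass is 64.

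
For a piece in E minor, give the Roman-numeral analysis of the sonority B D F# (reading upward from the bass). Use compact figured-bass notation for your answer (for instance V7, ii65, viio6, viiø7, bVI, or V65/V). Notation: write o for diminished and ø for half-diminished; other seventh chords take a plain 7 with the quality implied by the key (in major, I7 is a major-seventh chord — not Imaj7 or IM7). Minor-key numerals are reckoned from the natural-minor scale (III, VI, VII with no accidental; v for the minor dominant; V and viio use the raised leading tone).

v

The pitches B-D-F# form a minor triad rooted on B.
B is scale degree 5 in E minor, and a minor triad on that degree is written v.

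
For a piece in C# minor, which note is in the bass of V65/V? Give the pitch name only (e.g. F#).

F##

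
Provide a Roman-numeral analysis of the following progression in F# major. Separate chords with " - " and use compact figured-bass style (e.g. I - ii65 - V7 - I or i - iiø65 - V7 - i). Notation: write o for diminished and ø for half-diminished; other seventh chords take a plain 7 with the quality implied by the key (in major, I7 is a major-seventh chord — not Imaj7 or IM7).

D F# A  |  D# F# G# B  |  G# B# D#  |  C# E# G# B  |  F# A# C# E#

D-F#-A: D with this quality isn't in the key; it's bVI, borrowed from the parallel minor.
D#-F#-G#-B has root G#, degree 2 in F# major, so ii43.
G#-B#-D#: a major triad on G#, the applied dominant of V → V/V.
C#-E#-G#-B: root C# is the dominant; dominant seventh chord there is V7.
F#-A#-C#-E#: major seventh chord on F# = scale degree 1 → I7.

bVI - ii43 - V/V - V7 - I7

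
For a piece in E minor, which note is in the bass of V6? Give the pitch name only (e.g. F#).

D#

V in E minor has root B; the chord is B-D#-F#.
The figure 6 means first inversion — the third is in the bass.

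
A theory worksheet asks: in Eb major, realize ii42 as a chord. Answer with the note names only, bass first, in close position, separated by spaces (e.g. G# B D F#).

Eb F Ab C

In Eb major, the supertonic is F, and the diatonic chord built there is a minor seventh chord.
Stacking thirds from F gives F-Ab-C-Eb.
The figured bass 42 indicates third inversion, placing the seventh (Eb) in the bass: Eb-F-Ab-C.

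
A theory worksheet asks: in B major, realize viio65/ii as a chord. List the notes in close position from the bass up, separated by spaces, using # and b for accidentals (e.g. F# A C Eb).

D# F# A B#

viio65/ii is a secondary leading-tone chord. The target ii is C# in B major; the applied chord is rooted a semitone below, on B#.
Building a fully diminished seventh chord on B# gives B#-D#-F#-A.
With the 65 figure the chord is in first inversion; from the bass D# upward in close position it reads D#-F#-A-B#.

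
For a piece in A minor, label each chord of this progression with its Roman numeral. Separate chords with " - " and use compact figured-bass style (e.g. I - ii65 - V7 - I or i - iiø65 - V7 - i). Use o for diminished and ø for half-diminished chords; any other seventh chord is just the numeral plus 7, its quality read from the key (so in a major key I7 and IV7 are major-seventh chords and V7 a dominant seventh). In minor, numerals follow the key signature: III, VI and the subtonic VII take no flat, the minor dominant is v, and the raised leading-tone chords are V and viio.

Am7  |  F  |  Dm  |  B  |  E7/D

i7 - VI - iv - V/V - V42

Am7 has root A, degree 1 in A minor, so i7.
F has root F, degree 6 in A minor, so VI.
Dm: minor triad on D = scale degree 4 → iv.
B: a major triad on B, the applied dominant of V → V/V.
E7/D: dominant seventh chord on E = scale degree 5 → V42.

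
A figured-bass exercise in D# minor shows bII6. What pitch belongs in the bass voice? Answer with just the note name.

G#

bII in D# minor has root E; the chord is E-G#-B.
The figure 6 means first inversion — the third is in the bass.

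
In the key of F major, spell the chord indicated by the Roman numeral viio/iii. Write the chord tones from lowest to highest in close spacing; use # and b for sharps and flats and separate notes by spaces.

G# B D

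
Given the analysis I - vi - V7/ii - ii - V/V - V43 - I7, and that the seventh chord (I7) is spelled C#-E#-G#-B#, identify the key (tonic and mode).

C# major

The anchor chord is a major seventh chord on C#, labeled I7.
If C# is scale degree 1 and the mode makes that degree carry a major seventh chord, the tonic is C# and the mode is major.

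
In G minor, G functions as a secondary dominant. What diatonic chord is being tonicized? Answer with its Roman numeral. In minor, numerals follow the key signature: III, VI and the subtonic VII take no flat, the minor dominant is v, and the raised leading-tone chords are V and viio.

iv

The chord is a major triad on G.
A dominant resolves down a perfect fifth: G → C. In G minor, C is scale degree 4, i.e. iv.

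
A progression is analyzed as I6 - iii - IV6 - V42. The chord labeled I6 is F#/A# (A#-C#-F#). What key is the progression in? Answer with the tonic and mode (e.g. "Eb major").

F# major

The chord F#/A# is a major triad rooted on F#; its label is I6.
If F# is scale degree 1 and the mode makes that degree carry a major triad, the tonic is F# and the mode is major.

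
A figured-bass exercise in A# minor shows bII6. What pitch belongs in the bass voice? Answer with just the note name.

bII in A# minor has root B; the chord is B-D#-F#.
The figure 6 means first inversion — the third is in the bass.

D#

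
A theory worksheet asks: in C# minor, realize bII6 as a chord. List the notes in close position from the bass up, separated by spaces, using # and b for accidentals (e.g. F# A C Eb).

F# A D

Scale degree 2 in C# minor is D#; lowering it a half step gives D. bII6 is the Neapolitan sixth — a major triad on the lowered second degree, here in its customary first inversion.
So the chord is D-F#-A, a major triad.
The figured bass 6 indicates first inversion, placing the third (F#) in the bass: F#-A-D.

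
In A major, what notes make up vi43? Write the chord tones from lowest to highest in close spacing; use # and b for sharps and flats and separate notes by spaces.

In A major, the sixth degree is F#, and the diatonic chord built there is a minor seventh chord.
That chord is spelled F#-A-C#-E.
The figured bass 43 indicates second inversion, placing the fifth (C#) in the bass: C#-E-F#-A.

C# E F# A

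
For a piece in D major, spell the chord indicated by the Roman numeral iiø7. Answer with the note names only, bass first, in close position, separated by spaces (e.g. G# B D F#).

Scale degree 2 in D major is E; here the chord built on it is altered to a half-diminished seventh chord. iiø7 is the half-diminished supertonic seventh, borrowed from the parallel minor.
So the chord is E-G-Bb-D, a half-diminished seventh chord.

E G Bb D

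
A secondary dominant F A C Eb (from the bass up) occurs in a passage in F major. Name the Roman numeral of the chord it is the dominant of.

The chord is a dominant seventh chord on F.
A dominant resolves down a perfect fifth: F → Bb. In F major, Bb is scale degree 4, i.e. IV.

IV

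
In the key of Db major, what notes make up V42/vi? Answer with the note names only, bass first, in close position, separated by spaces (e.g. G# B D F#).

The slash means an applied dominant: we want the dominant of vi. In Db major, vi is Bb minor, and its dominant is built on F.
Building a dominant seventh chord on F gives F-A-C-Eb.
The figured bass 42 indicates third inversion, placing the seventh (Eb) in the bass: Eb-F-A-C.

Eb F A C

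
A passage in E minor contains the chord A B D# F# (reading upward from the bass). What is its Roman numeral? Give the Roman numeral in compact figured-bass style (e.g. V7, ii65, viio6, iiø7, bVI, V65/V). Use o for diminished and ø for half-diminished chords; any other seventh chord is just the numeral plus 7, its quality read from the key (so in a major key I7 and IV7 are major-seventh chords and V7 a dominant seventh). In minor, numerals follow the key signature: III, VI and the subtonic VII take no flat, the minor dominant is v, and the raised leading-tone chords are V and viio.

V42

The pitches B-D#-F#-A form a dominant seventh chord rooted on B.
In E minor, B is the dominant; the diatonic dominant seventh chord there is V7.
With A in the bass the chord is in third inversion, so the figured bass is 42.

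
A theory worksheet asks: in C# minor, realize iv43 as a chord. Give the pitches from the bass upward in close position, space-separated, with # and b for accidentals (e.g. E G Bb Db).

In C# minor, scale degree 4 is F#, and the diatonic chord built there is a minor seventh chord.
Stacking thirds from F# gives F#-A-C#-E.
The figured bass 43 indicates second inversion, placing the fifth (C#) in the bass: C#-E-F#-A.

C# E F# A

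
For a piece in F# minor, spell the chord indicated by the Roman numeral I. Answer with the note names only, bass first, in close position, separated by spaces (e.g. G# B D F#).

Scale degree 1 in F# minor is F#; here the chord built on it is altered to a major triad. I is the major tonic (Picardy third), borrowed from the parallel major.
So the chord is F#-A#-C#.

F# A# C#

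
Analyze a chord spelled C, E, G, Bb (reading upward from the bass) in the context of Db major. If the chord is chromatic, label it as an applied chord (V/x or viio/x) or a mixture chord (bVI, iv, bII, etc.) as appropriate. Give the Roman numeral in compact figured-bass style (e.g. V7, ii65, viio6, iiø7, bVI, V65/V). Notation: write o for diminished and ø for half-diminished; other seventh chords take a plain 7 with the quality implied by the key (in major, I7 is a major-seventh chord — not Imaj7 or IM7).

V7/iii

Stacked in thirds the chord is C-E-G-Bb: a dominant seventh chord on C.
C is not a diatonic chord root with this quality in Db major, but it lies a perfect fifth above F (iii), so the chord functions as an applied dominant of iii.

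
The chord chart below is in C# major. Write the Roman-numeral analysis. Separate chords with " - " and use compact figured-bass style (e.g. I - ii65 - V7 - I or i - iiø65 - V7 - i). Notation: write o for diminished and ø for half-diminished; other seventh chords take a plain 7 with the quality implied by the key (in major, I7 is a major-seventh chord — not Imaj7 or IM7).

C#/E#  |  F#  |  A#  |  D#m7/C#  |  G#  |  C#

I6 - IV - V/ii - ii42 - V - I

C#/E# has root C#, degree 1 in C# major, so I6.
F#: root F# is the subdominant; major triad there is IV.
A#: chromatic; A# is V of ii, so V/ii.
D#m7/C#: minor seventh chord on D# = scale degree 2 → ii42.
G#: root G# is the dominant; major triad there is V.
C# has root C#, degree 1 in C# major, so I.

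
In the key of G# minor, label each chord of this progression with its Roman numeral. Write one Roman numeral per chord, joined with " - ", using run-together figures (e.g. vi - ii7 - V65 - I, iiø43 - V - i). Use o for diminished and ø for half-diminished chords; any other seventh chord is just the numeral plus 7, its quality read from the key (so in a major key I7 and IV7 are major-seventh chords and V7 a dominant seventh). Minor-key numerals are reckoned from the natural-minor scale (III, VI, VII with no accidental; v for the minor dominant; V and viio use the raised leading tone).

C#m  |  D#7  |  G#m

iv - V7 - i

C#m has root C#, degree 4 in G# minor, so iv.
D#7 has root D#, degree 5 in G# minor, so V7.
G#m: minor triad on G# = scale degree 1 → i.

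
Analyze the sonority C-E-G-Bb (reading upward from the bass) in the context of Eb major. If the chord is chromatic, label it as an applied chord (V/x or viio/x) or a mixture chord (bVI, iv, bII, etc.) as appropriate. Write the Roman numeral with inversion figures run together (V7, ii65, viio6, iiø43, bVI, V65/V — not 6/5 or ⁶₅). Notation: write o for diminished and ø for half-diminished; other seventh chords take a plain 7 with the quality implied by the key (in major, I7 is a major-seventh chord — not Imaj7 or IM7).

The pitches C-E-G-Bb form a dominant seventh chord rooted on C.
C is not a diatonic chord root with this quality in Eb major, but it lies a perfect fifth above F (ii), so the chord functions as an applied dominant of ii.

V7/ii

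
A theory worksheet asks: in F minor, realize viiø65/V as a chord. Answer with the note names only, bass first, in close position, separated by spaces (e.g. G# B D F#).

viiø65/V is a secondary leading-tone chord. The target V is C in F minor; the applied chord is rooted a semitone below, on B.
Building a half-diminished seventh chord on B gives B-D-F-A.
With the 65 figure the chord is in first inversion; from the bass D upward in close position it reads D-F-A-B.

D F A B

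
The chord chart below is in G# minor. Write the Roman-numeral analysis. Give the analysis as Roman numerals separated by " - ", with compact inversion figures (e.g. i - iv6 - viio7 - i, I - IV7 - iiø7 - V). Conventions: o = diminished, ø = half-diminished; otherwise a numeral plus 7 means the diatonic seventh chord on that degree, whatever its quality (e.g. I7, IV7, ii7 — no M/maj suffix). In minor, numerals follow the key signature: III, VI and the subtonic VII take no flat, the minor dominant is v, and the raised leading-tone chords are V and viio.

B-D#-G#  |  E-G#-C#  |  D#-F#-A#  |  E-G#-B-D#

B-D#-G#: root G# is the tonic; minor triad there is i6.
E-G#-C# has root C#, degree 4 in G# minor, so iv6.
D#-F#-A# has root D#, degree 5 in G# minor, so v.
E-G#-B-D#: major seventh chord on E = scale degree 6 → VI7.

i6 - iv6 - v - VI7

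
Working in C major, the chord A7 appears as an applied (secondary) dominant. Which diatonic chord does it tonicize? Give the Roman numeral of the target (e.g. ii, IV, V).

The chord is a dominant seventh chord on A.
A dominant resolves down a perfect fifth: A → D. In C major, D is scale degree 2, i.e. ii.

ii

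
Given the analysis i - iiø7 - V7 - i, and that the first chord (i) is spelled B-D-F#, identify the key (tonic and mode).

B minor

The chord Bm is a minor triad rooted on B; its label is i.
If B is scale degree 1 and the mode makes that degree carry a minor triad, the tonic is B and the mode is minor.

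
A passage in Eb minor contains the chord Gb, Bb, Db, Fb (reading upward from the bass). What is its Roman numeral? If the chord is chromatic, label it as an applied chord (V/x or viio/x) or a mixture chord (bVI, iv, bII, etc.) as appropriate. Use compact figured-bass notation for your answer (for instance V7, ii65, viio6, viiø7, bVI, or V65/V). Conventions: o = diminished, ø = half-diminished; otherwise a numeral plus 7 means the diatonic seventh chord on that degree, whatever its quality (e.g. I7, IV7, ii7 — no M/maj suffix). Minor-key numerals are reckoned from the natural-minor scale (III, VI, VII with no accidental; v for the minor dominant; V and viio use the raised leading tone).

V7/VI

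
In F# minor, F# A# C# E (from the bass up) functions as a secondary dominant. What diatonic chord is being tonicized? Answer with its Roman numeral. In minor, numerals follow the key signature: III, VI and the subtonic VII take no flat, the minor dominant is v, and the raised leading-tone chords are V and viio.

iv

The chord is a dominant seventh chord on F#.
A dominant resolves down a perfect fifth: F# → B. In F# minor, B is scale degree 4, i.e. iv.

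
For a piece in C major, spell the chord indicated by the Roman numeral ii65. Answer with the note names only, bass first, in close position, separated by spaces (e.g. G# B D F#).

F A C D

In C major, the second degree is D, and the diatonic chord built there is a minor seventh chord.
That chord is spelled D-F-A-C.
With the 65 figure the chord is in first inversion; from the bass F upward in close position it reads F-A-C-D.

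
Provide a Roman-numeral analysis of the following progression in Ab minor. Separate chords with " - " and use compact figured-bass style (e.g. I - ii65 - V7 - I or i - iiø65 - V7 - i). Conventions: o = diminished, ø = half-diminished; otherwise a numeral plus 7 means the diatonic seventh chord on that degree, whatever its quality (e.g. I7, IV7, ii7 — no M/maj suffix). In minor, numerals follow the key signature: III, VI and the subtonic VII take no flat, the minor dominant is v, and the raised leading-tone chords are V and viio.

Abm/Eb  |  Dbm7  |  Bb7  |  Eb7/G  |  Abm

i64 - iv7 - V7/V - V65 - i

Abm/Eb has root Ab, degree 1 in Ab minor, so i64.
Dbm7 has root Db, degree 4 in Ab minor, so iv7.
Bb7 is the secondary dominant of V (dominant seventh chord on Bb): V7/V.
Eb7/G has root Eb, degree 5 in Ab minor, so V65.
Abm has root Ab, degree 1 in Ab minor, so i.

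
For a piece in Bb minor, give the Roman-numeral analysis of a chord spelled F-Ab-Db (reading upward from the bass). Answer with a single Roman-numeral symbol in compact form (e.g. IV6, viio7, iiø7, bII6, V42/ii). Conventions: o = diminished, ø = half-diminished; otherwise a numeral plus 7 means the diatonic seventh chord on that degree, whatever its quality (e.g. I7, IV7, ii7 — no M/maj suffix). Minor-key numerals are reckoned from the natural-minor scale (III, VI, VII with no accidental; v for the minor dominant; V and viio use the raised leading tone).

III6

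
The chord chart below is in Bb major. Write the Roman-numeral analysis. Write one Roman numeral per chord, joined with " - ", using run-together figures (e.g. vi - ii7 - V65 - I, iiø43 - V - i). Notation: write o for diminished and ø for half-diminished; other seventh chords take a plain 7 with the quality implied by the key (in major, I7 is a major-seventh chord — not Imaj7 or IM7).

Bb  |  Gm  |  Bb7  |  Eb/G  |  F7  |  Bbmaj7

Bb: root Bb is the tonic; major triad there is I.
Gm has root G, degree 6 in Bb major, so vi.
Bb7 is the secondary dominant of IV (dominant seventh chord on Bb): V7/IV.
Eb/G: major triad on Eb = scale degree 4 → IV6.
F7: root F is the dominant; dominant seventh chord there is V7.
Bbmaj7: major seventh chord on Bb = scale degree 1 → I7.

I - vi - V7/IV - IV6 - V7 - I7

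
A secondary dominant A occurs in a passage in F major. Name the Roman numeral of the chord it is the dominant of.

vi

The chord is a major triad on A.
A dominant resolves down a perfect fifth: A → D. In F major, D is scale degree 6, i.e. vi.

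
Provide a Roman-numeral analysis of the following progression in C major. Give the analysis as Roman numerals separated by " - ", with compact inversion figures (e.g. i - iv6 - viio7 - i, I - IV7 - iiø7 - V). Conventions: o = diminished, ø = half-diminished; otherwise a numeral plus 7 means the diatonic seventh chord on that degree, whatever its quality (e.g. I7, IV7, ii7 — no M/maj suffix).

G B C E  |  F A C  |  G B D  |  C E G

G-B-C-E has root C, degree 1 in C major, so I43.
F-A-C: major triad on F = scale degree 4 → IV.
G-B-D: root G is the dominant; major triad there is V.
C-E-G has root C, degree 1 in C major, so I.

I43 - IV - V - I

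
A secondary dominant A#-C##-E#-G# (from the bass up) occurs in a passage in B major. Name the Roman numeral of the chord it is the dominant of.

iii

The chord is a dominant seventh chord on A#.
A dominant resolves down a perfect fifth: A# → D#. In B major, D# is scale degree 3, i.e. iii.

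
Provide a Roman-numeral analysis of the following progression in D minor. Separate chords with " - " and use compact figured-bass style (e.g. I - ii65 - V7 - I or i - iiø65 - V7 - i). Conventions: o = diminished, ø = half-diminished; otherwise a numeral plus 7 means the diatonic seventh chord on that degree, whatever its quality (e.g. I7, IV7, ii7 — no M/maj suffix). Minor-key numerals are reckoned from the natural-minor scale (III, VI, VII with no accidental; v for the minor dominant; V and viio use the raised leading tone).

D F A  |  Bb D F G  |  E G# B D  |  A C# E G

i - iv65 - V7/V - V7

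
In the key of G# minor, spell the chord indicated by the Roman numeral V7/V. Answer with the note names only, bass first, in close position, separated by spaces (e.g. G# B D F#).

The slash means an applied dominant: we want the dominant of V. In G# minor, V is D# major, and its dominant is built on A#.
Building a dominant seventh chord on A# gives A#-C##-E#-G#.

A# C## E# G#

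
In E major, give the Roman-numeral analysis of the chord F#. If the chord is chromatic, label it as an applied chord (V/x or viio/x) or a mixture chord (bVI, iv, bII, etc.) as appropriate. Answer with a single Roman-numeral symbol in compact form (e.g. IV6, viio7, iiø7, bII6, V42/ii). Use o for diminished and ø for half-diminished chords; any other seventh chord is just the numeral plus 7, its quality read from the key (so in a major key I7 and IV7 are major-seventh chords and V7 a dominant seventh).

V/V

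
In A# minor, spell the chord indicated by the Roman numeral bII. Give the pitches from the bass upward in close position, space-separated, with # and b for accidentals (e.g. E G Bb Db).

B D# F#

bII is the Neapolitan chord — a major triad on the lowered second degree. In A# minor that root is B.
So the chord is B-D#-F#, a major triad.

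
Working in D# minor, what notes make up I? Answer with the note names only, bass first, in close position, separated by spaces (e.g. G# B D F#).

I is the major tonic (Picardy third), borrowed from the parallel major. In D# minor that root is D#.
So the chord is D#-F##-A#, a major triad.

D# F## A#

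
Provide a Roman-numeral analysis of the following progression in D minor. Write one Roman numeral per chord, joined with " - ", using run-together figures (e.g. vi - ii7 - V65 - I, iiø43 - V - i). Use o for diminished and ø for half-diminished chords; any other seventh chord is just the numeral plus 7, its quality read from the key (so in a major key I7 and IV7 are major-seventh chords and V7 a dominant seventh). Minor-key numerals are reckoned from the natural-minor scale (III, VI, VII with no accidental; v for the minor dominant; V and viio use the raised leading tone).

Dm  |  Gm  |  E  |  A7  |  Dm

Dm: root D is the tonic; minor triad there is i.
Gm has root G, degree 4 in D minor, so iv.
E is the secondary dominant of V (major triad on E): V/V.
A7 has root A, degree 5 in D minor, so V7.
Dm: root D is the tonic; minor triad there is i.

i - iv - V/V - V7 - i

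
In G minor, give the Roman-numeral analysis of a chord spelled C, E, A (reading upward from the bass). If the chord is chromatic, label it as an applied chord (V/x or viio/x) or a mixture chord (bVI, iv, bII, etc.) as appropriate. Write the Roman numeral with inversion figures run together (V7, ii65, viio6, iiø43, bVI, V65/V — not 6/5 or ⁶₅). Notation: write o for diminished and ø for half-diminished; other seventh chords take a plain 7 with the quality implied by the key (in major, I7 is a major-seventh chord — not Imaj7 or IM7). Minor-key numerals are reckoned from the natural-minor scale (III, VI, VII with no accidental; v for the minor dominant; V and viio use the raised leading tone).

ii6

Stacked in thirds the chord is A-C-E: a minor triad on A.
A is the second degree of G minor. This is the minor supertonic, borrowed from the parallel major (the Dorian ii).
With C in the bass the chord is in first inversion, so the figured bass is 6.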